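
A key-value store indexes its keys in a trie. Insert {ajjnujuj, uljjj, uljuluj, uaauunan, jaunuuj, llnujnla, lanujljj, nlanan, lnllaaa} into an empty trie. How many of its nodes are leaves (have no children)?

Leaves are exactly the stored words that no other stored word extends.
Those words: "ajjnujuj", "jaunuuj", "lanujljj", "llnujnla", "lnllaaa", "nlanan", "uaauunan", "uljjj", "uljuluj"
Leaf count: 9

9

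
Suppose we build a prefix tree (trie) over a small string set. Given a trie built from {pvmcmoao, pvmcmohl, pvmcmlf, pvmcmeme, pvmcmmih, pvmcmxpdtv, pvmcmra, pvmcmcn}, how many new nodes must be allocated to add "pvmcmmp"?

The longest prefix of "pvmcmmp" already in the trie is "pvmcmm" (length 6).
So 7 − 6 = 1 new nodes.

1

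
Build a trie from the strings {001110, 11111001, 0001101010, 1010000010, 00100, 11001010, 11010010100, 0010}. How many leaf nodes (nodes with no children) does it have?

7

A leaf is a node with no children — equivalently, the end of a word that is not a proper prefix of any other stored word.
Those words: "0001101010", "00100", "001110", "1010000010", "11001010", "11010010100", "11111001"
Leaf count: 7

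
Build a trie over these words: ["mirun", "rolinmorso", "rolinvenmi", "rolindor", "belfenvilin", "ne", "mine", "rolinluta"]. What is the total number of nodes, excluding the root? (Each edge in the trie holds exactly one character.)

Count nodes per top-level branch (shared prefixes stored once):
  'b'-branch (belfenvilin): 11 nodes
  'm'-branch (mine, mirun): 7 nodes
  'n'-branch (ne): 2 nodes
  'r'-branch (rolindor, rolinluta, rolinmorso, rolinvenmi): 22 nodes
Sum: 42

42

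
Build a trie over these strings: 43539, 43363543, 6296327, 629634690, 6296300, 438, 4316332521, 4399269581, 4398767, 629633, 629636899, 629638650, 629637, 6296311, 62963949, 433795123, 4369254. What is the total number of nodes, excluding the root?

71

For each word, the new-node count is its length minus the longest prefix already in the trie:
  "43539" → 5 new (4, 3, 5, 3, 9)
  "43363543" → prefix "43" already present; 6 new (3, 6, 3, 5, 4, 3)
  "6296327" → 7 new (6, 2, 9, 6, 3, 2, 7)
  "629634690" → prefix "62963" already present; 4 new (4, 6, 9, 0)
  "6296300" → prefix "62963" already present; 2 new (0, 0)
  "438" → prefix "43" already present; 1 new (8)
  "4316332521" → prefix "43" already present; 8 new (1, 6, 3, 3, 2, 5, 2, 1)
  "4399269581" → prefix "43" already present; 8 new (9, 9, 2, 6, 9, 5, 8, 1)
  "4398767" → prefix "439" already present; 4 new (8, 7, 6, 7)
  "629633" → prefix "62963" already present; 1 new (3)
  "629636899" → prefix "62963" already present; 4 new (6, 8, 9, 9)
  "629638650" → prefix "62963" already present; 4 new (8, 6, 5, 0)
  "629637" → prefix "62963" already present; 1 new (7)
  "6296311" → prefix "62963" already present; 2 new (1, 1)
  "62963949" → prefix "62963" already present; 3 new (9, 4, 9)
  "433795123" → prefix "433" already present; 6 new (7, 9, 5, 1, 2, 3)
  "4369254" → prefix "43" already present; 5 new (6, 9, 2, 5, 4)
Total nodes = 5 + 6 + 7 + 4 + 2 + 1 + 8 + 8 + 4 + 1 + 4 + 4 + 1 + 2 + 3 + 6 + 5 = 71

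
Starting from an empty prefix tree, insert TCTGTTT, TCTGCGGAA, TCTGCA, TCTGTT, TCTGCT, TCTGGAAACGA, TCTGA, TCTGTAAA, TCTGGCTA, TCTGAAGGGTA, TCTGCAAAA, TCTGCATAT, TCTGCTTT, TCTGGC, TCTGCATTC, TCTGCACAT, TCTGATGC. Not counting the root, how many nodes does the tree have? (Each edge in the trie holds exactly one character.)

50

Trace insertions, counting only characters that open a new branch:
  "TCTGTTT" → 7 new (T, C, T, G, T, T, T)
  "TCTGCGGAA" → prefix "TCTG" already present; 5 new (C, G, G, A, A)
  "TCTGCA" → prefix "TCTGC" already present; 1 new (A)
  "TCTGTT" → prefix "TCTGTT" already present; 0 new (none)
  "TCTGCT" → prefix "TCTGC" already present; 1 new (T)
  "TCTGGAAACGA" → prefix "TCTG" already present; 7 new (G, A, A, A, C, G, A)
  "TCTGA" → prefix "TCTG" already present; 1 new (A)
  "TCTGTAAA" → prefix "TCTGT" already present; 3 new (A, A, A)
  "TCTGGCTA" → prefix "TCTGG" already present; 3 new (C, T, A)
  "TCTGAAGGGTA" → prefix "TCTGA" already present; 6 new (A, G, G, G, T, A)
  "TCTGCAAAA" → prefix "TCTGCA" already present; 3 new (A, A, A)
  "TCTGCATAT" → prefix "TCTGCA" already present; 3 new (T, A, T)
  "TCTGCTTT" → prefix "TCTGCT" already present; 2 new (T, T)
  "TCTGGC" → prefix "TCTGGC" already present; 0 new (none)
  "TCTGCATTC" → prefix "TCTGCAT" already present; 2 new (T, C)
  "TCTGCACAT" → prefix "TCTGCA" already present; 3 new (C, A, T)
  "TCTGATGC" → prefix "TCTGA" already present; 3 new (T, G, C)
Total nodes = 7 + 5 + 1 + 0 + 1 + 7 + 1 + 3 + 3 + 6 + 3 + 3 + 2 + 0 + 2 + 3 + 3 = 50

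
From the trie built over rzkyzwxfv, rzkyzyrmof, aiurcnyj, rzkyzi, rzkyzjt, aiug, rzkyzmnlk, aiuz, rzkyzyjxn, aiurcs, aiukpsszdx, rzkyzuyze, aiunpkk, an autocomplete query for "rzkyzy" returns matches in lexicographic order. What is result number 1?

rzkyzyjxn

Filter for "rzkyzy…" and sort: "rzkyzyjxn", "rzkyzyrmof"
Position 1: rzkyzyjxn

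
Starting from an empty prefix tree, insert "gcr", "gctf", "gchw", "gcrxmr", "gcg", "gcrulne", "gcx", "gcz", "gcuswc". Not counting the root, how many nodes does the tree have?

Trie structure (* marks end of a word):
(root)
└─ g
   └─ c
      ├─ g *
      ├─ h
      │  └─ w *
      ├─ r *
      │  ├─ u
      │  │  └─ l
      │  │     └─ n
      │  │        └─ e *
      │  └─ x
      │     └─ m
      │        └─ r *
      ├─ t
      │  └─ f *
      ├─ u
      │  └─ s
      │     └─ w
      │        └─ c *
      ├─ x *
      └─ z *
Counting every labelled node above: 21.

21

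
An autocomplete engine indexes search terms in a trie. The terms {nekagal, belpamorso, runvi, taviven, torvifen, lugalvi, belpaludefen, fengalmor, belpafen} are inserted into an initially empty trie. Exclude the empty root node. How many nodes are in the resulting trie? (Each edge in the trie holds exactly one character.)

62

Count nodes per top-level branch (shared prefixes stored once):
  'b'-branch (belpafen, belpaludefen, belpamorso): 20 nodes
  'f'-branch (fengalmor): 9 nodes
  'l'-branch (lugalvi): 7 nodes
  'n'-branch (nekagal): 7 nodes
  'r'-branch (runvi): 5 nodes
  't'-branch (taviven, torvifen): 14 nodes
Sum: 62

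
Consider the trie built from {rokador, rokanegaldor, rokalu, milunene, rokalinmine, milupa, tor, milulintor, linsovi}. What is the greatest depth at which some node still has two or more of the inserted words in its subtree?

5

Equivalently: take the maximum, over all pairs, of their longest common prefix length.
e.g. "rokalinmine" and "rokalu" share the prefix "rokal" of length 5; no pair shares a longer one.
Longest shared-prefix length: 5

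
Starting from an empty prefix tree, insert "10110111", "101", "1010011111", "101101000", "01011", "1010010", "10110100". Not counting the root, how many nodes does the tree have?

Trie structure (* marks end of a word):
(root)
├─ 0
│  └─ 1
│     └─ 0
│        └─ 1
│           └─ 1 *
└─ 1
   └─ 0
      └─ 1 *
         ├─ 0
         │  └─ 0
         │     └─ 1
         │        ├─ 0 *
         │        └─ 1
         │           └─ 1
         │              └─ 1
         │                 └─ 1 *
         └─ 1
            └─ 0
               └─ 1
                  ├─ 0
                  │  └─ 0 *
                  │     └─ 0 *
                  └─ 1
                     └─ 1 *
Counting every labelled node above: 24.

24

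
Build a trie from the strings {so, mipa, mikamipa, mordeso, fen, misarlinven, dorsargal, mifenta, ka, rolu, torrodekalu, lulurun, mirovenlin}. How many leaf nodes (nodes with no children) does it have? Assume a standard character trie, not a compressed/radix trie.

13

A leaf is a node with no children — equivalently, the end of a word that is not a proper prefix of any other stored word.
Those words: "dorsargal", "fen", "ka", "lulurun", "mifenta", "mikamipa", "mipa", "mirovenlin", "misarlinven", "mordeso", "rolu", "so", "torrodekalu"
Leaf count: 13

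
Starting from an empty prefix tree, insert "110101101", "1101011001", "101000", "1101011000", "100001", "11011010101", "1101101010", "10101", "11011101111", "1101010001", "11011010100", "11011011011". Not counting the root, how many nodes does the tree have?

Insert word by word; a character creates a node only if that edge doesn't already exist:
  "110101101" → 9 new (1, 1, 0, 1, 0, 1, 1, 0, 1)
  "1101011001" → prefix "11010110" already present; 2 new (0, 1)
  "101000" → prefix "1" already present; 5 new (0, 1, 0, 0, 0)
  "1101011000" → prefix "110101100" already present; 1 new (0)
  "100001" → prefix "10" already present; 4 new (0, 0, 0, 1)
  "11011010101" → prefix "1101" already present; 7 new (1, 0, 1, 0, 1, 0, 1)
  "1101101010" → prefix "1101101010" already present; 0 new (none)
  "10101" → prefix "1010" already present; 1 new (1)
  "11011101111" → prefix "11011" already present; 6 new (1, 0, 1, 1, 1, 1)
  "1101010001" → prefix "110101" already present; 4 new (0, 0, 0, 1)
  "11011010100" → prefix "1101101010" already present; 1 new (0)
  "11011011011" → prefix "1101101" already present; 4 new (1, 0, 1, 1)
Total nodes = 9 + 2 + 5 + 1 + 4 + 7 + 0 + 1 + 6 + 4 + 1 + 4 = 44

44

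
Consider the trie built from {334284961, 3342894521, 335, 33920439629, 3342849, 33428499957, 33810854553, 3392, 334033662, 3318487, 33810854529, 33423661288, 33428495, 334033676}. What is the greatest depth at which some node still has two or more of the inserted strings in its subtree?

9

The deepest shared node is where two words last agree before diverging.
e.g. "33810854529" and "33810854553" share the prefix "338108545" of length 9; no pair shares a longer one.
Longest shared-prefix length: 9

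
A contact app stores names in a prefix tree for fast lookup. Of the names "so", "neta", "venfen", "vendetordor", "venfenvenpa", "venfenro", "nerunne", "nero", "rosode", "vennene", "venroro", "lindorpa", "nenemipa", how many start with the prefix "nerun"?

1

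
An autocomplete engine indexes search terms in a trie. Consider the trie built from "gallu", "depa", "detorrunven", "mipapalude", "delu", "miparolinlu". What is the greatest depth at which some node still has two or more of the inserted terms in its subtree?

4

Equivalently: take the maximum, over all pairs, of their longest common prefix length.
e.g. "mipapalude" and "miparolinlu" share the prefix "mipa" of length 4; no pair shares a longer one.
Longest shared-prefix length: 4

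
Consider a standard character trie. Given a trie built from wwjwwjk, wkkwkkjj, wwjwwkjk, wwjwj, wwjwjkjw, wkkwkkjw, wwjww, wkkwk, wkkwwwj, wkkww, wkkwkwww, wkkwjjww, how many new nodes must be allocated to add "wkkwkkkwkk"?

4

"wkkwkk" is already a path in the trie; the remaining "kwkk" must be added.
So 10 − 6 = 4 new nodes.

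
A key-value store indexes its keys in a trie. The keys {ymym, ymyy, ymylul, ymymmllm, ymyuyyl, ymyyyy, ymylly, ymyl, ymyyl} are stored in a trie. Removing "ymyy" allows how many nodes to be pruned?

0

After clearing the end-marker at "ymyy", prune upward until reaching a node still needed by another word.
Every node on "ymyy" is still needed (e.g. by "ymyyyy"), so nothing is freed.
Nodes removed: 0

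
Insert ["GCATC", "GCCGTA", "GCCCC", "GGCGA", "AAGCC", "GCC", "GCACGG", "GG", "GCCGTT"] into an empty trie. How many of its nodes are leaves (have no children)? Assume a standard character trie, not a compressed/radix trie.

A leaf is a node with no children — equivalently, the end of a word that is not a proper prefix of any other stored word.
Those words: "AAGCC", "GCACGG", "GCATC", "GCCCC", "GCCGTA", "GCCGTT", "GGCGA"
Leaf count: 7

7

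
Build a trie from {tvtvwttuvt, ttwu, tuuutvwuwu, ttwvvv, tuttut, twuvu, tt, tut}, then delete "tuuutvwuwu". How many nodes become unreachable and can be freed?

After clearing the end-marker at "tuuutvwuwu", prune upward until reaching a node still needed by another word.
The suffix "uutvwuwu" (8 nodes) is used only by "tuuutvwuwu"; the node for "tu" still has the child "t", so pruning stops there.
Nodes removed: 8

8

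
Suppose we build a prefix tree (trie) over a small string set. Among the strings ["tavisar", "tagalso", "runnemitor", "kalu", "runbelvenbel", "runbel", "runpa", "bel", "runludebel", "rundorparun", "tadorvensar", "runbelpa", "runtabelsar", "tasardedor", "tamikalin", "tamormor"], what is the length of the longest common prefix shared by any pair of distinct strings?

6

Equivalently: take the maximum, over all pairs, of their longest common prefix length.
"runbel" and "runbelpa" agree on "runbel" (6 characters) before diverging; nothing deeper is shared.
Longest shared-prefix length: 6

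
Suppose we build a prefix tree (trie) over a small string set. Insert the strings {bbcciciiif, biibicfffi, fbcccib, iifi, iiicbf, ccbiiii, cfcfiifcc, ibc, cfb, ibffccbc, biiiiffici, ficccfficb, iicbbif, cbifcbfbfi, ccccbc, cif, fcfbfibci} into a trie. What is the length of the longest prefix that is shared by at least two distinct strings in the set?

Look for the deepest trie node that still has at least two words in its subtree.
"biibicfffi" and "biiiiffici" agree on "bii" (3 characters) before diverging; nothing deeper is shared.
Longest shared-prefix length: 3

3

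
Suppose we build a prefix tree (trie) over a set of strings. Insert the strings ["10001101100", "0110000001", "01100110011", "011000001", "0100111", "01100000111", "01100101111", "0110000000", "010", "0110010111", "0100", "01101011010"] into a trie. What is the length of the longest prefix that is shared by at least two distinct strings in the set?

10

Look for the deepest trie node that still has at least two words in its subtree.
e.g. "0110010111" and "01100101111" share the prefix "0110010111" of length 10; no pair shares a longer one.
Longest shared-prefix length: 10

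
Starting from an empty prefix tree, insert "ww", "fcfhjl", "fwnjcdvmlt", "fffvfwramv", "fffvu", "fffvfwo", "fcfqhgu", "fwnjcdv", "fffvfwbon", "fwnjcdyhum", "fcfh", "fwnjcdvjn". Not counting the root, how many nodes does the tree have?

For each word, the new-node count is its length minus the longest prefix already in the trie:
  "ww" → 2 new (w, w)
  "fcfhjl" → 6 new (f, c, f, h, j, l)
  "fwnjcdvmlt" → prefix "f" already present; 9 new (w, n, j, c, d, v, m, l, t)
  "fffvfwramv" → prefix "f" already present; 9 new (f, f, v, f, w, r, a, m, v)
  "fffvu" → prefix "fffv" already present; 1 new (u)
  "fffvfwo" → prefix "fffvfw" already present; 1 new (o)
  "fcfqhgu" → prefix "fcf" already present; 4 new (q, h, g, u)
  "fwnjcdv" → prefix "fwnjcdv" already present; 0 new (none)
  "fffvfwbon" → prefix "fffvfw" already present; 3 new (b, o, n)
  "fwnjcdyhum" → prefix "fwnjcd" already present; 4 new (y, h, u, m)
  "fcfh" → prefix "fcfh" already present; 0 new (none)
  "fwnjcdvjn" → prefix "fwnjcdv" already present; 2 new (j, n)
Total nodes = 2 + 6 + 9 + 9 + 1 + 1 + 4 + 0 + 3 + 4 + 0 + 2 = 41

41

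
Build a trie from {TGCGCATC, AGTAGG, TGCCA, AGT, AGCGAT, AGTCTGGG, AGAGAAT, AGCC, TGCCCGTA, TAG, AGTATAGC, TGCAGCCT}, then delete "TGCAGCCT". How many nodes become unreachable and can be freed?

5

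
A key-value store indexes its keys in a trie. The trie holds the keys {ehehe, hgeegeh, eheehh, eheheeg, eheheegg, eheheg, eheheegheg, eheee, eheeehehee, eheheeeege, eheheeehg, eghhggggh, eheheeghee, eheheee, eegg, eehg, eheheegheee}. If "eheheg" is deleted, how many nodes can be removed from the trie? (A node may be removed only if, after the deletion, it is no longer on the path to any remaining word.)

A node on "eheheg"'s path can go only if nothing else ends at it or branches off below it.
The suffix "g" (1 node) is used only by "eheheg"; the node for "ehehe" still has the child "e", so pruning stops there.
Nodes removed: 1

1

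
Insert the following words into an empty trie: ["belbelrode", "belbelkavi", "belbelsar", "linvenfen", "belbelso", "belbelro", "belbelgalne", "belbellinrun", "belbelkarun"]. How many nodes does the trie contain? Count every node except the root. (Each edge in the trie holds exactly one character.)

Count nodes per top-level branch (shared prefixes stored once):
  'b'-branch (belbelgalne, belbelkarun, belbelkavi, belbellinrun, belbelro, belbelrode, belbelsar, belbelso): 32 nodes
  'l'-branch (linvenfen): 9 nodes
Sum: 41

41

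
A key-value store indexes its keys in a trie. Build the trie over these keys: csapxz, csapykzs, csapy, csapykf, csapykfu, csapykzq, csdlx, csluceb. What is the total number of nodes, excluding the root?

21

Trie structure (* marks end of a word):
(root)
└─ c
   └─ s
      ├─ a
      │  └─ p
      │     ├─ x
      │     │  └─ z *
      │     └─ y *
      │        └─ k
      │           ├─ f *
      │           │  └─ u *
      │           └─ z
      │              ├─ q *
      │              └─ s *
      ├─ d
      │  └─ l
      │     └─ x *
      └─ l
         └─ u
            └─ c
               └─ e
                  └─ b *
Counting every labelled node above: 21.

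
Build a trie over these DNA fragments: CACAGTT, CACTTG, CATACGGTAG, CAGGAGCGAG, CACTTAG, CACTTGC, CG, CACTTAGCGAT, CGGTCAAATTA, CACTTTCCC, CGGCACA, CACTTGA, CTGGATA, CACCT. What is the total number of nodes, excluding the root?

60

Trace insertions, counting only characters that open a new branch:
  "CACAGTT" → 7 new (C, A, C, A, G, T, T)
  "CACTTG" → prefix "CAC" already present; 3 new (T, T, G)
  "CATACGGTAG" → prefix "CA" already present; 8 new (T, A, C, G, G, T, A, G)
  "CAGGAGCGAG" → prefix "CA" already present; 8 new (G, G, A, G, C, G, A, G)
  "CACTTAG" → prefix "CACTT" already present; 2 new (A, G)
  "CACTTGC" → prefix "CACTTG" already present; 1 new (C)
  "CG" → prefix "C" already present; 1 new (G)
  "CACTTAGCGAT" → prefix "CACTTAG" already present; 4 new (C, G, A, T)
  "CGGTCAAATTA" → prefix "CG" already present; 9 new (G, T, C, A, A, A, T, T, A)
  "CACTTTCCC" → prefix "CACTT" already present; 4 new (T, C, C, C)
  "CGGCACA" → prefix "CGG" already present; 4 new (C, A, C, A)
  "CACTTGA" → prefix "CACTTG" already present; 1 new (A)
  "CTGGATA" → prefix "C" already present; 6 new (T, G, G, A, T, A)
  "CACCT" → prefix "CAC" already present; 2 new (C, T)
Total nodes = 7 + 3 + 8 + 8 + 2 + 1 + 1 + 4 + 9 + 4 + 4 + 1 + 6 + 2 = 60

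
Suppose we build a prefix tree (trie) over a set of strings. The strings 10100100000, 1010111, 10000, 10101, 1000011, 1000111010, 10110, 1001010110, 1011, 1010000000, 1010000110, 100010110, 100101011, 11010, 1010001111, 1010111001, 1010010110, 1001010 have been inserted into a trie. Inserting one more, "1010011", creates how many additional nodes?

Walking "1010011" from the root, the first 6 characters ("101001") follow existing edges; "1" is the first miss.
So 7 − 6 = 1 new nodes.

1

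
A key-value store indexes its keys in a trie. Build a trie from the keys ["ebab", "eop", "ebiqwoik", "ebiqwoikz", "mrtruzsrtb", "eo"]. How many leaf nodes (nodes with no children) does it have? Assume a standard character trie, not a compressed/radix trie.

A leaf is a node with no children — equivalently, the end of a word that is not a proper prefix of any other stored word.
Those words: "ebab", "ebiqwoikz", "eop", "mrtruzsrtb"
Leaf count: 4

4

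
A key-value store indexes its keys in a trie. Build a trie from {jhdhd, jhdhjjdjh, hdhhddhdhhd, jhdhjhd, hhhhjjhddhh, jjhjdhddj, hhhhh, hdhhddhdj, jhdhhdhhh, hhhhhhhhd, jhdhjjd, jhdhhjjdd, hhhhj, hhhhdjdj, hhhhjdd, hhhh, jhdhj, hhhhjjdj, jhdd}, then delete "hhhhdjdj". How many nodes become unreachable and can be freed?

4

After clearing the end-marker at "hhhhdjdj", prune upward until reaching a node still needed by another word.
The suffix "djdj" (4 nodes) is used only by "hhhhdjdj"; the node for "hhhh" still has the child "j", so pruning stops there.
Nodes removed: 4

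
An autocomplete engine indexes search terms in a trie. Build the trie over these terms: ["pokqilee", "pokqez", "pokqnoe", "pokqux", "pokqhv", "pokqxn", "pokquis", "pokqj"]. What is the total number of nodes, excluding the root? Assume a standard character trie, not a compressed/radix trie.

22

Trie structure (* marks end of a word):
(root)
└─ p
   └─ o
      └─ k
         └─ q
            ├─ e
            │  └─ z *
            ├─ h
            │  └─ v *
            ├─ i
            │  └─ l
            │     └─ e
            │        └─ e *
            ├─ j *
            ├─ n
            │  └─ o
            │     └─ e *
            ├─ u
            │  ├─ i
            │  │  └─ s *
            │  └─ x *
            └─ x
               └─ n *
Counting every labelled node above: 22.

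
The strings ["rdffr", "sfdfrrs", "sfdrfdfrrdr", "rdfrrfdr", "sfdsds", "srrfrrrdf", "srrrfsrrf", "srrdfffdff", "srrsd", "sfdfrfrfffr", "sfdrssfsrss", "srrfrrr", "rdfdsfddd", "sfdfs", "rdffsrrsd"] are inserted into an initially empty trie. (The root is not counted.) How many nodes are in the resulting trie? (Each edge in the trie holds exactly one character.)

76

Insert word by word; a character creates a node only if that edge doesn't already exist:
  "rdffr" → 5 new (r, d, f, f, r)
  "sfdfrrs" → 7 new (s, f, d, f, r, r, s)
  "sfdrfdfrrdr" → prefix "sfd" already present; 8 new (r, f, d, f, r, r, d, r)
  "rdfrrfdr" → prefix "rdf" already present; 5 new (r, r, f, d, r)
  "sfdsds" → prefix "sfd" already present; 3 new (s, d, s)
  "srrfrrrdf" → prefix "s" already present; 8 new (r, r, f, r, r, r, d, f)
  "srrrfsrrf" → prefix "srr" already present; 6 new (r, f, s, r, r, f)
  "srrdfffdff" → prefix "srr" already present; 7 new (d, f, f, f, d, f, f)
  "srrsd" → prefix "srr" already present; 2 new (s, d)
  "sfdfrfrfffr" → prefix "sfdfr" already present; 6 new (f, r, f, f, f, r)
  "sfdrssfsrss" → prefix "sfdr" already present; 7 new (s, s, f, s, r, s, s)
  "srrfrrr" → prefix "srrfrrr" already present; 0 new (none)
  "rdfdsfddd" → prefix "rdf" already present; 6 new (d, s, f, d, d, d)
  "sfdfs" → prefix "sfdf" already present; 1 new (s)
  "rdffsrrsd" → prefix "rdff" already present; 5 new (s, r, r, s, d)
Total nodes = 5 + 7 + 8 + 5 + 3 + 8 + 6 + 7 + 2 + 6 + 7 + 0 + 6 + 1 + 5 = 76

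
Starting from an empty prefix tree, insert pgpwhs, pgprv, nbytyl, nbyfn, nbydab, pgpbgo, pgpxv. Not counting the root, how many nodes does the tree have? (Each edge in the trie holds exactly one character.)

Count nodes per top-level branch (shared prefixes stored once):
  'n'-branch (nbydab, nbyfn, nbytyl): 11 nodes
  'p'-branch (pgpbgo, pgprv, pgpwhs, pgpxv): 13 nodes
Sum: 24

24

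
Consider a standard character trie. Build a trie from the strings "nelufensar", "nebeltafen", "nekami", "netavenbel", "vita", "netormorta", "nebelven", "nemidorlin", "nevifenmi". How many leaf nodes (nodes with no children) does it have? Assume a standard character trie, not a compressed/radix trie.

Leaves are exactly the stored words that no other stored word extends.
Those words: "nebeltafen", "nebelven", "nekami", "nelufensar", "nemidorlin", "netavenbel", "netormorta", "nevifenmi", "vita"
Leaf count: 9

9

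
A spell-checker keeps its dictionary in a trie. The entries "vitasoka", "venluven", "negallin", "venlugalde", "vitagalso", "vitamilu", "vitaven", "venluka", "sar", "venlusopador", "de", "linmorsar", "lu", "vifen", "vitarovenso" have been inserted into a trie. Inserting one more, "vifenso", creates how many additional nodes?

"vifen" is already a path in the trie; the remaining "so" must be added.
So 7 − 5 = 2 new nodes.

2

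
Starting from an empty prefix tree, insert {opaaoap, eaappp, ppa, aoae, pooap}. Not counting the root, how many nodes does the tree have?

For each word, the new-node count is its length minus the longest prefix already in the trie:
  "opaaoap" → 7 new (o, p, a, a, o, a, p)
  "eaappp" → 6 new (e, a, a, p, p, p)
  "ppa" → 3 new (p, p, a)
  "aoae" → 4 new (a, o, a, e)
  "pooap" → prefix "p" already present; 4 new (o, o, a, p)
Total nodes = 7 + 6 + 3 + 4 + 4 = 24

24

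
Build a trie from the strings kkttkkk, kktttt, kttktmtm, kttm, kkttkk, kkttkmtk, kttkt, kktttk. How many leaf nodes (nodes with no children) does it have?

A leaf is a node with no children — equivalently, the end of a word that is not a proper prefix of any other stored word.
Those words: "kkttkkk", "kkttkmtk", "kktttk", "kktttt", "kttktmtm", "kttm"
Leaf count: 6

6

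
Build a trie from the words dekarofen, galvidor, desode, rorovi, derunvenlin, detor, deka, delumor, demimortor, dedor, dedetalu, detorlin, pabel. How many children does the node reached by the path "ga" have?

Follow the path "ga" to its node, then look at its outgoing edges.
Distinct next characters after "ga": l.
That node has 1 child edge.

1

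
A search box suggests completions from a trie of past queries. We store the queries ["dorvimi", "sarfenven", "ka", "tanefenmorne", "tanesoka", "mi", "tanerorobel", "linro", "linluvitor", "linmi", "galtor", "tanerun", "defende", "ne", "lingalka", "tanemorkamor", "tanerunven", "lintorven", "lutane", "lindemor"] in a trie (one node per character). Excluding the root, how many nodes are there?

Trace insertions, counting only characters that open a new branch:
  "dorvimi" → 7 new (d, o, r, v, i, m, i)
  "sarfenven" → 9 new (s, a, r, f, e, n, v, e, n)
  "ka" → 2 new (k, a)
  "tanefenmorne" → 12 new (t, a, n, e, f, e, n, m, o, r, n, e)
  "tanesoka" → prefix "tane" already present; 4 new (s, o, k, a)
  "mi" → 2 new (m, i)
  "tanerorobel" → prefix "tane" already present; 7 new (r, o, r, o, b, e, l)
  "linro" → 5 new (l, i, n, r, o)
  "linluvitor" → prefix "lin" already present; 7 new (l, u, v, i, t, o, r)
  "linmi" → prefix "lin" already present; 2 new (m, i)
  "galtor" → 6 new (g, a, l, t, o, r)
  "tanerun" → prefix "taner" already present; 2 new (u, n)
  "defende" → prefix "d" already present; 6 new (e, f, e, n, d, e)
  "ne" → 2 new (n, e)
  "lingalka" → prefix "lin" already present; 5 new (g, a, l, k, a)
  "tanemorkamor" → prefix "tane" already present; 8 new (m, o, r, k, a, m, o, r)
  "tanerunven" → prefix "tanerun" already present; 3 new (v, e, n)
  "lintorven" → prefix "lin" already present; 6 new (t, o, r, v, e, n)
  "lutane" → prefix "l" already present; 5 new (u, t, a, n, e)
  "lindemor" → prefix "lin" already present; 5 new (d, e, m, o, r)
Total nodes = 7 + 9 + 2 + 12 + 4 + 2 + 7 + 5 + 7 + 2 + 6 + 2 + 6 + 2 + 5 + 8 + 3 + 6 + 5 + 5 = 105

105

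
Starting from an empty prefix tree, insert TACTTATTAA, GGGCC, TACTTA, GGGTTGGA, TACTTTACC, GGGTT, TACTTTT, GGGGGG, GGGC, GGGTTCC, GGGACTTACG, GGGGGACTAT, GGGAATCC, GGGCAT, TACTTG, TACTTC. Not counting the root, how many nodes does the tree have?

Insert word by word; a character creates a node only if that edge doesn't already exist:
  "TACTTATTAA" → 10 new (T, A, C, T, T, A, T, T, A, A)
  "GGGCC" → 5 new (G, G, G, C, C)
  "TACTTA" → prefix "TACTTA" already present; 0 new (none)
  "GGGTTGGA" → prefix "GGG" already present; 5 new (T, T, G, G, A)
  "TACTTTACC" → prefix "TACTT" already present; 4 new (T, A, C, C)
  "GGGTT" → prefix "GGGTT" already present; 0 new (none)
  "TACTTTT" → prefix "TACTTT" already present; 1 new (T)
  "GGGGGG" → prefix "GGG" already present; 3 new (G, G, G)
  "GGGC" → prefix "GGGC" already present; 0 new (none)
  "GGGTTCC" → prefix "GGGTT" already present; 2 new (C, C)
  "GGGACTTACG" → prefix "GGG" already present; 7 new (A, C, T, T, A, C, G)
  "GGGGGACTAT" → prefix "GGGGG" already present; 5 new (A, C, T, A, T)
  "GGGAATCC" → prefix "GGGA" already present; 4 new (A, T, C, C)
  "GGGCAT" → prefix "GGGC" already present; 2 new (A, T)
  "TACTTG" → prefix "TACTT" already present; 1 new (G)
  "TACTTC" → prefix "TACTT" already present; 1 new (C)
Total nodes = 10 + 5 + 0 + 5 + 4 + 0 + 1 + 3 + 0 + 2 + 7 + 5 + 4 + 2 + 1 + 1 = 50

50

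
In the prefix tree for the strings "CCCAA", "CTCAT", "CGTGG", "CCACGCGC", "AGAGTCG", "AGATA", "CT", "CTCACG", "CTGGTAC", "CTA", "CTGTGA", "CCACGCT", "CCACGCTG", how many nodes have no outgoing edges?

11

Leaves are exactly the stored words that no other stored word extends.
Those words: "AGAGTCG", "AGATA", "CCACGCGC", "CCACGCTG", "CCCAA", "CGTGG", "CTA", "CTCACG", "CTCAT", "CTGGTAC", "CTGTGA"
Leaf count: 11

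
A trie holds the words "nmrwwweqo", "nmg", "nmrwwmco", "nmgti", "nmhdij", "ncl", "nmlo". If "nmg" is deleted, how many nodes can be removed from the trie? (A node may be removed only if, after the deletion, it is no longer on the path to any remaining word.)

0

After clearing the end-marker at "nmg", prune upward until reaching a node still needed by another word.
Every node on "nmg" is still needed (e.g. by "nmgti"), so nothing is freed.
Nodes removed: 0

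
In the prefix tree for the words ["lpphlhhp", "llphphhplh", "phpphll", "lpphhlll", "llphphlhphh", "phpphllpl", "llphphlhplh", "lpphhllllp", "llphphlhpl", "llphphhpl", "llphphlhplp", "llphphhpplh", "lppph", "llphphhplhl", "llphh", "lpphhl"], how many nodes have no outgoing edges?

Leaves are exactly the stored words that no other stored word extends.
Those words: "llphh", "llphphhplhl", "llphphhpplh", "llphphlhphh", "llphphlhplh", "llphphlhplp", "lpphhllllp", "lpphlhhp", "lppph", "phpphllpl"
Leaf count: 10

10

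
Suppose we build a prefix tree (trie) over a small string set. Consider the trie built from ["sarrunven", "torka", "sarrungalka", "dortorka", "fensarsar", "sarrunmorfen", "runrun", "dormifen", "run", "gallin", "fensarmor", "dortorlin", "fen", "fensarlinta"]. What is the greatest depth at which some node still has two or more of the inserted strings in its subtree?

The deepest shared node is where two words last agree before diverging.
"dortorka" and "dortorlin" agree on "dortor" (6 characters) before diverging; nothing deeper is shared.
Longest shared-prefix length: 6

6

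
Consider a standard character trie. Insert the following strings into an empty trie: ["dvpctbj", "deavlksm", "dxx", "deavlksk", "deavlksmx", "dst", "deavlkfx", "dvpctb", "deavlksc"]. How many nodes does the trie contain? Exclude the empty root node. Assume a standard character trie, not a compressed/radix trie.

23

Count nodes per top-level branch (shared prefixes stored once):
  'd'-branch (deavlkfx, deavlksc, deavlksk, deavlksm, deavlksmx, dst, dvpctb, dvpctbj, dxx): 23 nodes
Sum: 23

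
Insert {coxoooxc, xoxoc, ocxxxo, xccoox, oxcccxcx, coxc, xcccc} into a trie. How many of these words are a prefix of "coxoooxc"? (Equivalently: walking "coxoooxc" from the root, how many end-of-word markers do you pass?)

1

Traverse "coxoooxc" character by character; count nodes along the way that are marked as word ends.
Prefixes of the query that are stored words: "coxoooxc"
Count: 1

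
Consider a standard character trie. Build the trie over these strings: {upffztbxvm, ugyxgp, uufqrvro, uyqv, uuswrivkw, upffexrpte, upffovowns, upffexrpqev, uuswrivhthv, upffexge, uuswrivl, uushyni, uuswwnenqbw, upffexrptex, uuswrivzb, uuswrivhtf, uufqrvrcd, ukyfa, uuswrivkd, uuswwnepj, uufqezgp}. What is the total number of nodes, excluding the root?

For each word, the new-node count is its length minus the longest prefix already in the trie:
  "upffztbxvm" → 10 new (u, p, f, f, z, t, b, x, v, m)
  "ugyxgp" → prefix "u" already present; 5 new (g, y, x, g, p)
  "uufqrvro" → prefix "u" already present; 7 new (u, f, q, r, v, r, o)
  "uyqv" → prefix "u" already present; 3 new (y, q, v)
  "uuswrivkw" → prefix "uu" already present; 7 new (s, w, r, i, v, k, w)
  "upffexrpte" → prefix "upff" already present; 6 new (e, x, r, p, t, e)
  "upffovowns" → prefix "upff" already present; 6 new (o, v, o, w, n, s)
  "upffexrpqev" → prefix "upffexrp" already present; 3 new (q, e, v)
  "uuswrivhthv" → prefix "uuswriv" already present; 4 new (h, t, h, v)
  "upffexge" → prefix "upffex" already present; 2 new (g, e)
  "uuswrivl" → prefix "uuswriv" already present; 1 new (l)
  "uushyni" → prefix "uus" already present; 4 new (h, y, n, i)
  "uuswwnenqbw" → prefix "uusw" already present; 7 new (w, n, e, n, q, b, w)
  "upffexrptex" → prefix "upffexrpte" already present; 1 new (x)
  "uuswrivzb" → prefix "uuswriv" already present; 2 new (z, b)
  "uuswrivhtf" → prefix "uuswrivht" already present; 1 new (f)
  "uufqrvrcd" → prefix "uufqrvr" already present; 2 new (c, d)
  "ukyfa" → prefix "u" already present; 4 new (k, y, f, a)
  "uuswrivkd" → prefix "uuswrivk" already present; 1 new (d)
  "uuswwnepj" → prefix "uuswwne" already present; 2 new (p, j)
  "uufqezgp" → prefix "uufq" already present; 4 new (e, z, g, p)
Total nodes = 10 + 5 + 7 + 3 + 7 + 6 + 6 + 3 + 4 + 2 + 1 + 4 + 7 + 1 + 2 + 1 + 2 + 4 + 1 + 2 + 4 = 82

82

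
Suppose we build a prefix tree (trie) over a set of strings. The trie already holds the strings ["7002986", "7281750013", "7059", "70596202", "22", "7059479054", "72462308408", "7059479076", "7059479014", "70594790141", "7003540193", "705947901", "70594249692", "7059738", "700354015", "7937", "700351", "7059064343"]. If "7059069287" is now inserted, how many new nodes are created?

4

The longest prefix of "7059069287" already in the trie is "705906" (length 6).
Each of the 4 remaining characters creates one node.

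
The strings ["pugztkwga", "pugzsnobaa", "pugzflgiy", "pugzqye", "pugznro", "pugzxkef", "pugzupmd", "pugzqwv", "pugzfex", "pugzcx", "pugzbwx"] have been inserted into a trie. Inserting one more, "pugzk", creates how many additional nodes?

1

The longest prefix of "pugzk" already in the trie is "pugz" (length 4).
New nodes needed: |"pugzk"| − 4 = 5 − 4 = 1.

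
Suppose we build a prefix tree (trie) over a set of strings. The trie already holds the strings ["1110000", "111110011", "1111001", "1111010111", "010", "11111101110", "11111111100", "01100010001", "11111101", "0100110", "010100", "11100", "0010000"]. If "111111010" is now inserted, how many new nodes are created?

1

"11111101" is already a path in the trie; the remaining "0" must be added.
Each of the 1 remaining characters creates one node.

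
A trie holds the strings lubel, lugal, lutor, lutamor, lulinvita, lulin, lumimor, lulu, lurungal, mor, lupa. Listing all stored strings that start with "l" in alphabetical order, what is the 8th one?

lurungal

Filter for "l…" and sort: "lubel", "lugal", "lulin", "lulinvita", "lulu", "lumimor", "lupa", "lurungal", "lutamor", "lutor"
Position 8: lurungal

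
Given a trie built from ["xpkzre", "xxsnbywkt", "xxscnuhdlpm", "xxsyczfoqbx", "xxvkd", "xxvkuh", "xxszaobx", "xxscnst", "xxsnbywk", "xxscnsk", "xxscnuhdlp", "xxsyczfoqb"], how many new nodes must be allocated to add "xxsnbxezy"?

Walking "xxsnbxezy" from the root, the first 5 characters ("xxsnb") follow existing edges; "x" is the first miss.
New nodes needed: |"xxsnbxezy"| − 5 = 9 − 5 = 4.

4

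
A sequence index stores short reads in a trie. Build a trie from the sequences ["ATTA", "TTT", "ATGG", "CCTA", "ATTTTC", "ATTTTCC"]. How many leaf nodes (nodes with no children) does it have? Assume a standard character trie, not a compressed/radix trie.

5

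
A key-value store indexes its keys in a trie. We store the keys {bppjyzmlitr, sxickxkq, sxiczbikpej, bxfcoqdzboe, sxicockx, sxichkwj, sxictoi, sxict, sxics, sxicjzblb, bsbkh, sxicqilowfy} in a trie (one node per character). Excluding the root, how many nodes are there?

Insert word by word; a character creates a node only if that edge doesn't already exist:
  "bppjyzmlitr" → 11 new (b, p, p, j, y, z, m, l, i, t, r)
  "sxickxkq" → 8 new (s, x, i, c, k, x, k, q)
  "sxiczbikpej" → prefix "sxic" already present; 7 new (z, b, i, k, p, e, j)
  "bxfcoqdzboe" → prefix "b" already present; 10 new (x, f, c, o, q, d, z, b, o, e)
  "sxicockx" → prefix "sxic" already present; 4 new (o, c, k, x)
  "sxichkwj" → prefix "sxic" already present; 4 new (h, k, w, j)
  "sxictoi" → prefix "sxic" already present; 3 new (t, o, i)
  "sxict" → prefix "sxict" already present; 0 new (none)
  "sxics" → prefix "sxic" already present; 1 new (s)
  "sxicjzblb" → prefix "sxic" already present; 5 new (j, z, b, l, b)
  "bsbkh" → prefix "b" already present; 4 new (s, b, k, h)
  "sxicqilowfy" → prefix "sxic" already present; 7 new (q, i, l, o, w, f, y)
Total nodes = 11 + 8 + 7 + 10 + 4 + 4 + 3 + 0 + 1 + 5 + 4 + 7 = 64

64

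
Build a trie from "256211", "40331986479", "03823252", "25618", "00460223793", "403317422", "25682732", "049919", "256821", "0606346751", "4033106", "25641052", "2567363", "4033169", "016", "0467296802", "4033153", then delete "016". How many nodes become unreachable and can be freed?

2

A node on "016"'s path can go only if nothing else ends at it or branches off below it.
The suffix "16" (2 nodes) is used only by "016"; the node for "0" still has the child "3", so pruning stops there.
Nodes removed: 2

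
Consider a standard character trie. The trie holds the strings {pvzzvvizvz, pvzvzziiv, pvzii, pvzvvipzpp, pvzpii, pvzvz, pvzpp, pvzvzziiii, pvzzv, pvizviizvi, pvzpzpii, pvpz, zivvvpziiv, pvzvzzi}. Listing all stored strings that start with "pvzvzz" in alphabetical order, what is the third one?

Filter for "pvzvzz…" and sort: "pvzvzzi", "pvzvzziiii", "pvzvzziiv"
Position 3: pvzvzziiv

pvzvzziiv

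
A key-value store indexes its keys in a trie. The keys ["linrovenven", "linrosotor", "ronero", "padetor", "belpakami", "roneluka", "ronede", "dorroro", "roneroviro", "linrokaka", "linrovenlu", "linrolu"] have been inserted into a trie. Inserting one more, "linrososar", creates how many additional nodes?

The longest prefix of "linrososar" already in the trie is "linroso" (length 7).
New nodes needed: |"linrososar"| − 7 = 10 − 7 = 3.

3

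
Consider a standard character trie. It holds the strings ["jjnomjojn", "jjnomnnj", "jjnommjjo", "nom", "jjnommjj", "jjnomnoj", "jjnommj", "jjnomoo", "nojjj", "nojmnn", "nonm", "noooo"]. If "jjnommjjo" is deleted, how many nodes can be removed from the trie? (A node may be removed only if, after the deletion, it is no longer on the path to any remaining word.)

A node on "jjnommjjo"'s path can go only if nothing else ends at it or branches off below it.
The suffix "o" (1 node) is used only by "jjnommjjo"; "jjnommjj" is itself a stored word, so pruning stops there.
Nodes removed: 1

1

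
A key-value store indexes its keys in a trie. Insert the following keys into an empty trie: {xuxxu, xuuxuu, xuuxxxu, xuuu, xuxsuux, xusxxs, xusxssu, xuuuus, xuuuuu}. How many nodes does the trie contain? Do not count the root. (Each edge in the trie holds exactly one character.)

27

Trace insertions, counting only characters that open a new branch:
  "xuxxu" → 5 new (x, u, x, x, u)
  "xuuxuu" → prefix "xu" already present; 4 new (u, x, u, u)
  "xuuxxxu" → prefix "xuux" already present; 3 new (x, x, u)
  "xuuu" → prefix "xuu" already present; 1 new (u)
  "xuxsuux" → prefix "xux" already present; 4 new (s, u, u, x)
  "xusxxs" → prefix "xu" already present; 4 new (s, x, x, s)
  "xusxssu" → prefix "xusx" already present; 3 new (s, s, u)
  "xuuuus" → prefix "xuuu" already present; 2 new (u, s)
  "xuuuuu" → prefix "xuuuu" already present; 1 new (u)
Total nodes = 5 + 4 + 3 + 1 + 4 + 4 + 3 + 2 + 1 = 27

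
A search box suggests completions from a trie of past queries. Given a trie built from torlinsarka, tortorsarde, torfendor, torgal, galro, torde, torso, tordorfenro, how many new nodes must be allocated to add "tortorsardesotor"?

5

Walking "tortorsardesotor" from the root, the first 11 characters ("tortorsarde") follow existing edges; "s" is the first miss.
Each of the 5 remaining characters creates one node.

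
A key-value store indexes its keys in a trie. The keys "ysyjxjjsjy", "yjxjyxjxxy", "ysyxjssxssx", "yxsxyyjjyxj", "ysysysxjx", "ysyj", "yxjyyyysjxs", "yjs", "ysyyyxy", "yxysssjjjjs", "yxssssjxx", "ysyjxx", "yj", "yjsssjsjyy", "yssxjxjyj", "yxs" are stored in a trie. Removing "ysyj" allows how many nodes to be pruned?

0

After clearing the end-marker at "ysyj", prune upward until reaching a node still needed by another word.
Every node on "ysyj" is still needed (e.g. by "ysyjxjjsjy"), so nothing is freed.
Nodes removed: 0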